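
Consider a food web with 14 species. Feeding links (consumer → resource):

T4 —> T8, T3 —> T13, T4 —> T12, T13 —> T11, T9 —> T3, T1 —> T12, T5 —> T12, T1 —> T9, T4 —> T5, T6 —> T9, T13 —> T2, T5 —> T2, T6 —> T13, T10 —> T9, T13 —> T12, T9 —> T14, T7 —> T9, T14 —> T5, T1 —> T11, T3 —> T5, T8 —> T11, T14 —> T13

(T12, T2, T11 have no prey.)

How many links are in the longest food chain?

4 links

One longest chain: T12 → T5 → T3 → T9 → T10.
It has 5 species and 4 links.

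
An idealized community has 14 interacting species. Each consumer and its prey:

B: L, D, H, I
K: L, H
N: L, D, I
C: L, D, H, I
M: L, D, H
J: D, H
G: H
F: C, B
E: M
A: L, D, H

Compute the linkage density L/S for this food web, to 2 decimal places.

L/S = 1.79

There are L = 25 links among S = 14 species.
L/S = 25/14 = 1.7857 ≈ 1.79.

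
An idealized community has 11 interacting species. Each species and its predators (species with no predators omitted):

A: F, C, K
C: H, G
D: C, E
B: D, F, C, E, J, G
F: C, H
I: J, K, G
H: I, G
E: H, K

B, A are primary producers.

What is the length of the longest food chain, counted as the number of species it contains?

6 species

One longest chain: B → D → C → H → I → J.
It has 6 species and 5 links.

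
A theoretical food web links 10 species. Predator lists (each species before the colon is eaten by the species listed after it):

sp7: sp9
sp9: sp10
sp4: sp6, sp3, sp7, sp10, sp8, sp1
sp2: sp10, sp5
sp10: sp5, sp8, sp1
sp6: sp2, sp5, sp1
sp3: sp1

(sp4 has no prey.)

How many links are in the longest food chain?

One longest chain: sp4 → sp7 → sp9 → sp10 → sp5.
It has 5 species and 4 links.

4 links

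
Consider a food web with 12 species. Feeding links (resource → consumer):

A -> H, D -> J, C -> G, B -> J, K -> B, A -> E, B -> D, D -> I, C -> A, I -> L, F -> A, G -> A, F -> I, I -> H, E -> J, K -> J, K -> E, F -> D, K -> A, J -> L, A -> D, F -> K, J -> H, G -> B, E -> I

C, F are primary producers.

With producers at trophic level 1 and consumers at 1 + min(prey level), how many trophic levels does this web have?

Producers (level 1): C, F.
Following each consumer down to its lowest-level prey: F → K → J (levels 1 through 3).
All prey of J (K 2, D 2, B 3, E 3) are at level 2 or above, so J is at level 1 + 2 = 3.
Every consumer has at least one prey at level 2 or below, so none exceeds level 3.

3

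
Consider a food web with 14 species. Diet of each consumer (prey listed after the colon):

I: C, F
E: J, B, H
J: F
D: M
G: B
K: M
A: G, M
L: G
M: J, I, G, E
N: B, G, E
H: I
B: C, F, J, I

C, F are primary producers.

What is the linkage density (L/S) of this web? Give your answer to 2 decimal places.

L/S = 1.71

There are L = 24 links among S = 14 species.
L/S = 24/14 = 1.7143 ≈ 1.71.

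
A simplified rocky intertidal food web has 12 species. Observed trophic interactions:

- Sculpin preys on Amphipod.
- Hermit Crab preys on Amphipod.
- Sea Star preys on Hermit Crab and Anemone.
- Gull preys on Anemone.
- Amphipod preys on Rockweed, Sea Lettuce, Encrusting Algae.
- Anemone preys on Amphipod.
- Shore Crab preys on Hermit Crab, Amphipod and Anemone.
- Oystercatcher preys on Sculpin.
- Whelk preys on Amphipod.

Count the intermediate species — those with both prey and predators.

4

Intermediate species (has both prey and predators): Amphipod, Anemone, Sculpin, Hermit Crab.
Count: 4.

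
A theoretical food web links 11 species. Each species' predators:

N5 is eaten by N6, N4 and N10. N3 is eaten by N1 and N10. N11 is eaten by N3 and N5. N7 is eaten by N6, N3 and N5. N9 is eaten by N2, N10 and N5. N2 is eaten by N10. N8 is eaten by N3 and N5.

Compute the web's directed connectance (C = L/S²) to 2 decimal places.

The web has S = 11 species and L = 16 feeding links.
C = L / S² = 16 / 121 = 0.1322 ≈ 0.13.

C = 0.13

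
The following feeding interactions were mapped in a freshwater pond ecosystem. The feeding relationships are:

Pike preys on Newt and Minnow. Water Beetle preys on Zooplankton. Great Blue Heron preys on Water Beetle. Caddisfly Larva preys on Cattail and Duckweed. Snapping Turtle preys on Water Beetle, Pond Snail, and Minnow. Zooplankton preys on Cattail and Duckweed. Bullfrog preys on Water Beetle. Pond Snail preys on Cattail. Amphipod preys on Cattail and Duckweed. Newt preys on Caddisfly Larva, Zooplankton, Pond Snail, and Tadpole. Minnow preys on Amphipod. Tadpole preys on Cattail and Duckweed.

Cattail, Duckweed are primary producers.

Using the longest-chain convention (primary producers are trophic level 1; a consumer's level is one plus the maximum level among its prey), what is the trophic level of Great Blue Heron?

Cattail is a producer → level 1.
Zooplankton eats Cattail (level 1); other prey at levels: Duckweed 1 → level 2.
Water Beetle eats Zooplankton → level 3.
Great Blue Heron eats Water Beetle → level 4.

Trophic level 4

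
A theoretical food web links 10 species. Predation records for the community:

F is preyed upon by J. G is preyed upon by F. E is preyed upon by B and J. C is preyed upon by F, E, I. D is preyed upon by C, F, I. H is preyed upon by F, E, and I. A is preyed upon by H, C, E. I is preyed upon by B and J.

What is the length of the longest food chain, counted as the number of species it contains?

4 species

One longest chain: A → H → E → J.
It has 4 species and 3 links.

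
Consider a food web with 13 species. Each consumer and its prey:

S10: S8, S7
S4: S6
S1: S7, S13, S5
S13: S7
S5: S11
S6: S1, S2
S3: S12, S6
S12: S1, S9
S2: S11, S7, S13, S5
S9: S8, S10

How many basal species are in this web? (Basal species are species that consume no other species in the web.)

Basal species (no prey listed): S8, S11, S7.
Count: 3.

3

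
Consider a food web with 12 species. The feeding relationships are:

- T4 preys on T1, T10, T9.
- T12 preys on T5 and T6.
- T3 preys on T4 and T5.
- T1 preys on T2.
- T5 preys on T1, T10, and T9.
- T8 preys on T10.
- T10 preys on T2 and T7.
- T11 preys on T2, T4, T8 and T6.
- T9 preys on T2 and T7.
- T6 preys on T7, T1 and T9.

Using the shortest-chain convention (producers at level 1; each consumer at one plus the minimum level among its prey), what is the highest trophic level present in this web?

Producers (level 1): T2, T7.
Following each consumer down to its lowest-level prey: T2 → T10 → T5 → T3 (levels 1 through 4).
All prey of T3 (T5 3, T4 3) are at level 3 or above, so T3 is at level 1 + 3 = 4.
Every consumer has at least one prey at level 3 or below, so none exceeds level 4.

4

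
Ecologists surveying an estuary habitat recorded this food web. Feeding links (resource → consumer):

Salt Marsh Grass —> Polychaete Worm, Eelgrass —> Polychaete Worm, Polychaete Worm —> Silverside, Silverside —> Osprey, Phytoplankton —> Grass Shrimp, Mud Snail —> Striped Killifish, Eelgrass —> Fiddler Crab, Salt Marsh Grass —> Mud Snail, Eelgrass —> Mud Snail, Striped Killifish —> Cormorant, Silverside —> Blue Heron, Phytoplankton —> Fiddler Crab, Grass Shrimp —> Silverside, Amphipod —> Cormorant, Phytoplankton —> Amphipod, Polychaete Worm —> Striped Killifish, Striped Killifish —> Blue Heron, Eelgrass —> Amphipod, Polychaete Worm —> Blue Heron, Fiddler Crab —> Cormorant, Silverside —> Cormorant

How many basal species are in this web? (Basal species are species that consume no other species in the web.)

Basal species (no prey listed): Salt Marsh Grass, Phytoplankton, Eelgrass.
Count: 3.

3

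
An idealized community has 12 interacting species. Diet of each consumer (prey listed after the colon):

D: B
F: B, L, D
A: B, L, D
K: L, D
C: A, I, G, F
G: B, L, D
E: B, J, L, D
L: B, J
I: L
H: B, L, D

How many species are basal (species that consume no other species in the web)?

Basal species (no prey listed): B, J.
Count: 2.

2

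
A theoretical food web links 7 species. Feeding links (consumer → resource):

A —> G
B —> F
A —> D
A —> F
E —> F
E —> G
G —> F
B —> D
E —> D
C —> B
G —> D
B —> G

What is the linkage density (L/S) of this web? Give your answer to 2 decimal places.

L/S = 1.71

There are L = 12 links among S = 7 species.
L/S = 12/7 = 1.7143 ≈ 1.71.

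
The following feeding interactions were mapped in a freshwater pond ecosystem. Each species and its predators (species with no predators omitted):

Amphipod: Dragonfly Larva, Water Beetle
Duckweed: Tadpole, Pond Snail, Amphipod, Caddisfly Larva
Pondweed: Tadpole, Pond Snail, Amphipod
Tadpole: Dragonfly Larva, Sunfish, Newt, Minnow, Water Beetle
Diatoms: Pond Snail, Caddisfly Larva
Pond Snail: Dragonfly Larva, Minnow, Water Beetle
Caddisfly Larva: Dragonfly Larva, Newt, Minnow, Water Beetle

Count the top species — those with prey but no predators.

5

Top species (has prey, but nothing eats it): Dragonfly Larva, Sunfish, Newt, Minnow, Water Beetle.
Count: 5.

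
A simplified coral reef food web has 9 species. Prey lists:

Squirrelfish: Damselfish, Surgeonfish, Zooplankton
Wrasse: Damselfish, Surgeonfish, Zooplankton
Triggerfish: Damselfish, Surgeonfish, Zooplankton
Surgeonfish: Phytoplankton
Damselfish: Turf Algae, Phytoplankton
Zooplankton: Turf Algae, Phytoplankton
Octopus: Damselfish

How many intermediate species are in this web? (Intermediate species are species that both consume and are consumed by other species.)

3

Intermediate species (has both prey and predators): Damselfish, Surgeonfish, Zooplankton.
Count: 3.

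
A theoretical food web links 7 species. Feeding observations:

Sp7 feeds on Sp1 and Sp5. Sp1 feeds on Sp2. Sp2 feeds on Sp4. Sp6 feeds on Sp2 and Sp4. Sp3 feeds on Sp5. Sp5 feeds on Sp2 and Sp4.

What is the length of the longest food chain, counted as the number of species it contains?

One longest chain: Sp4 → Sp2 → Sp5 → Sp3.
It has 4 species and 3 links.

4 species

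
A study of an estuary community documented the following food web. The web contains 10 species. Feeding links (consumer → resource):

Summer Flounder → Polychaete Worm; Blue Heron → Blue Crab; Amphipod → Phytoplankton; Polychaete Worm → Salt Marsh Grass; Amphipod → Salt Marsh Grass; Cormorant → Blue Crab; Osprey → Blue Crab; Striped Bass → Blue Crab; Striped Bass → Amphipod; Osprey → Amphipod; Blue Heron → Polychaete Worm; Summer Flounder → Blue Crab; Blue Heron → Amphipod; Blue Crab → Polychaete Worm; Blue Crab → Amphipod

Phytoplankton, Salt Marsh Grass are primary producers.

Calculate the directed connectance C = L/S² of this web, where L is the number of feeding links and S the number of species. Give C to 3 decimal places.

C = 0.150

The web has S = 10 species and L = 15 feeding links.
C = L / S² = 15 / 100 = 0.1500 ≈ 0.150.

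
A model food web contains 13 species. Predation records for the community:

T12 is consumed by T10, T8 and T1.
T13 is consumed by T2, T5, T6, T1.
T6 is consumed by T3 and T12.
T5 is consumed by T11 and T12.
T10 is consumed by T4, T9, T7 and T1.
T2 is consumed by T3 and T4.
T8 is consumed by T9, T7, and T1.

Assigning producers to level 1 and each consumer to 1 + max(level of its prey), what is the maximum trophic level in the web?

5

Producers (level 1): T13.
T13 → T5 → T12 → T8 → T7 gives T7 level 5.
No species has a prey at level 5, so no species reaches level 6.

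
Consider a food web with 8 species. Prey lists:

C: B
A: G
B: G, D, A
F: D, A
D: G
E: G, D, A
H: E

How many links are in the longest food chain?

One longest chain: G → D → B → C.
It has 4 species and 3 links.

3 links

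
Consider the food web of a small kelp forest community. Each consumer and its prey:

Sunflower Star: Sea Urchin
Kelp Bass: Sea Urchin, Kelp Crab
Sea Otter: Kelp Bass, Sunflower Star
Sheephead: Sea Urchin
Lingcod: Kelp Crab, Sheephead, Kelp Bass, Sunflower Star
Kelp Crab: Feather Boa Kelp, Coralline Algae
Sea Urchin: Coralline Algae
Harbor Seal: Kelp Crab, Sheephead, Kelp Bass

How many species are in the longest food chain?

One longest chain: Coralline Algae → Sea Urchin → Sheephead → Lingcod.
It has 4 species and 3 links.

4 species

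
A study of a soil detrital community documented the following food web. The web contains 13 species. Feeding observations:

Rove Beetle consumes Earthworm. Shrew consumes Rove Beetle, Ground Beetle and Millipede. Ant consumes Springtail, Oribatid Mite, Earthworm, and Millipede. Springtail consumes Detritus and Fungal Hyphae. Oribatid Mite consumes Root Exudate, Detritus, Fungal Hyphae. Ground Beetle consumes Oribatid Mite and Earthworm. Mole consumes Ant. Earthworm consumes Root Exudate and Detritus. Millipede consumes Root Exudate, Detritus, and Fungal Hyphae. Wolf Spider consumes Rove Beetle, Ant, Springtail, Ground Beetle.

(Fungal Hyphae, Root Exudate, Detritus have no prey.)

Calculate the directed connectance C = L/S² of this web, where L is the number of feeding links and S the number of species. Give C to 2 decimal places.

C = 0.15

The web has S = 13 species and L = 25 feeding links.
C = L / S² = 25 / 169 = 0.1479 ≈ 0.15.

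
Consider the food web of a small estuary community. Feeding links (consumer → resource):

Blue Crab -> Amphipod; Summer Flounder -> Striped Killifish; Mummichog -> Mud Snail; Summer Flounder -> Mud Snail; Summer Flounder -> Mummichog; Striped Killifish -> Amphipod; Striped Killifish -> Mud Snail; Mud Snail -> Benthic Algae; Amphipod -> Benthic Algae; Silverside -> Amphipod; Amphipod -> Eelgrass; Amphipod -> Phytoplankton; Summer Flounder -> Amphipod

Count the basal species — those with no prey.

3

Basal species (no prey listed): Eelgrass, Benthic Algae, Phytoplankton.
Count: 3.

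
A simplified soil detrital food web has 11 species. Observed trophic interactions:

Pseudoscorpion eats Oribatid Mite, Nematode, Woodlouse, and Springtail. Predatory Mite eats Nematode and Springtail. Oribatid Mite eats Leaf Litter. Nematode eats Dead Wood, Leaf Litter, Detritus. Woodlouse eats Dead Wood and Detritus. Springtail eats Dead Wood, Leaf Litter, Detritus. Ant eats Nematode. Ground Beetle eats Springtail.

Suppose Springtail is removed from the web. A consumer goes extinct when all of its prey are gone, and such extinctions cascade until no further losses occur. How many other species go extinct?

Remove Springtail.
Round 1: Ground Beetle (all prey gone) → extinct.
No further losses. Total secondary extinctions: 1.

1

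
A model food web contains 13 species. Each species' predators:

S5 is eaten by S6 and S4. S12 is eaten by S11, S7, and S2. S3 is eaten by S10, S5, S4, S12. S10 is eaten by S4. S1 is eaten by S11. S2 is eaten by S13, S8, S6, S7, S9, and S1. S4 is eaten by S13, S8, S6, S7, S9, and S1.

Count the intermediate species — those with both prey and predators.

6

Intermediate species (has both prey and predators): S10, S12, S5, S4, S2, S1.
Count: 6.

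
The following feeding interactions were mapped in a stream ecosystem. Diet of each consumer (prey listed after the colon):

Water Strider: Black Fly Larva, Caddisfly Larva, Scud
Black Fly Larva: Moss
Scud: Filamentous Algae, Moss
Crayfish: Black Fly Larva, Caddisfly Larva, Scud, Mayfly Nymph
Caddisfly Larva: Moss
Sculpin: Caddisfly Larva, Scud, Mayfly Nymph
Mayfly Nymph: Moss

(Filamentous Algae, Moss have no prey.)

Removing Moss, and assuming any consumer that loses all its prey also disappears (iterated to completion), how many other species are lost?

Remove Moss.
Round 1: Black Fly Larva (all prey gone), Caddisfly Larva (all prey gone), Mayfly Nymph (all prey gone) → extinct.
No further losses. Total secondary extinctions: 3.

3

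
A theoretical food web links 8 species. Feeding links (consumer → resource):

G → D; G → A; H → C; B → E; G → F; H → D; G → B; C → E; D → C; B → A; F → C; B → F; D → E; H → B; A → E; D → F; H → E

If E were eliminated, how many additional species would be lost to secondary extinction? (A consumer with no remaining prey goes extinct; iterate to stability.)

Remove E.
Round 1: A (all prey gone), C (all prey gone) → extinct.
Round 2: F (all prey gone) → extinct.
Round 3: D (all prey gone), B (all prey gone) → extinct.
Round 4: H (all prey gone), G (all prey gone) → extinct.
No further losses. Total secondary extinctions: 7.

7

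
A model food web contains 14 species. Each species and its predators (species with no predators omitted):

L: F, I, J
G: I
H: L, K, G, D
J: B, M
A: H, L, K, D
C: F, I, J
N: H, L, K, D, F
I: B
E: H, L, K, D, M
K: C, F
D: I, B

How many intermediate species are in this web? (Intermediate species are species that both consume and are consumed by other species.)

8

Intermediate species (has both prey and predators): H, L, K, G, D, C, I, J.
Count: 8.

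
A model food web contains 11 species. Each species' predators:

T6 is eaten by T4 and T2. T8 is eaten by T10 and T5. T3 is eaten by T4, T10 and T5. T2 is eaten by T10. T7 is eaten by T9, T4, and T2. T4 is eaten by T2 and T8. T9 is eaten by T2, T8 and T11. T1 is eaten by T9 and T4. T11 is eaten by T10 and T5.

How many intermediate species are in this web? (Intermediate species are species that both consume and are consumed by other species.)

5

Intermediate species (has both prey and predators): T4, T9, T11, T2, T8.
Count: 5.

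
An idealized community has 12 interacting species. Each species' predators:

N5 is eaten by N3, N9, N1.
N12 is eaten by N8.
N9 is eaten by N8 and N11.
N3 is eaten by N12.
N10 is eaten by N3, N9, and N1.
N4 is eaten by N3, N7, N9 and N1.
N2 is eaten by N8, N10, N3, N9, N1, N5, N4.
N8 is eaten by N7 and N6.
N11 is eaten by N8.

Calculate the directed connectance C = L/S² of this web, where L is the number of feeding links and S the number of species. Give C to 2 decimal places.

The web has S = 12 species and L = 24 feeding links.
C = L / S² = 24 / 144 = 0.1667 ≈ 0.17.

C = 0.17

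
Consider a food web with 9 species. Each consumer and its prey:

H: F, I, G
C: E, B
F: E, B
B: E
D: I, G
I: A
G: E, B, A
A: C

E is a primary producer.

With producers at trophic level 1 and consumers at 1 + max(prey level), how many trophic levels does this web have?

6

Producers (level 1): E.
E → B → C → A → I → D gives D level 6.
No species has a prey at level 6, so no species reaches level 7.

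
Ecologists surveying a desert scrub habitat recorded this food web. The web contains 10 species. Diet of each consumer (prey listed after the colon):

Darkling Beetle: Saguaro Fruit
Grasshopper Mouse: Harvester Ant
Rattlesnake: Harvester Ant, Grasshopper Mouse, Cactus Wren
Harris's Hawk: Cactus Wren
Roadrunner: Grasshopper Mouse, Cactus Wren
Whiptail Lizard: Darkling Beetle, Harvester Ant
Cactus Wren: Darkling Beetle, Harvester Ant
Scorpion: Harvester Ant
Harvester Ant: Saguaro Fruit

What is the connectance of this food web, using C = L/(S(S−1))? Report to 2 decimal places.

C = 0.16

The web has S = 10 species and L = 14 feeding links.
C = L / (S(S−1)) = 14 / 90 = 0.1556 ≈ 0.16.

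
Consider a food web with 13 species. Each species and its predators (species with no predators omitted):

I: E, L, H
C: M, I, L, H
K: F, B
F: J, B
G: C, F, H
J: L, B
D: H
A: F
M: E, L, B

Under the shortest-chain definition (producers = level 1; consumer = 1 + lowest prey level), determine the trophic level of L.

Trophic level 3

G is a producer → level 1.
C eats G → level 2.
L eats C → level 3.
No prey of L is below level 2, so 3 is the minimum.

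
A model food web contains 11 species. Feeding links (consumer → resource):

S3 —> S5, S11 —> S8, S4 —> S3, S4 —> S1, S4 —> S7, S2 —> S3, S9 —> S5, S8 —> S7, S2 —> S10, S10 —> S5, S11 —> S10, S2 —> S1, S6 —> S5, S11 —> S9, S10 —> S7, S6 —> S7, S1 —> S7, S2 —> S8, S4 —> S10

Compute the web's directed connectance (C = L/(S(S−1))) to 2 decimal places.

The web has S = 11 species and L = 19 feeding links.
C = L / (S(S−1)) = 19 / 110 = 0.1727 ≈ 0.17.

C = 0.17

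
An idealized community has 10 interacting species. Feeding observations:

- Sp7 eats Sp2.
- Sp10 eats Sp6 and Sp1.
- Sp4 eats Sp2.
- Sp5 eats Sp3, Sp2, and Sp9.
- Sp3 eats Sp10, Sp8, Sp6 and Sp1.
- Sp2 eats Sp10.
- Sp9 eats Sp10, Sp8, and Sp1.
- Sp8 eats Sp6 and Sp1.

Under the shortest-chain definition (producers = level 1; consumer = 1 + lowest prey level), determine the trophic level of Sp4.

Trophic level 4

Sp6 is a producer → level 1.
Sp10 eats Sp6 → level 2.
Sp2 eats Sp10 → level 3.
Sp4 eats Sp2 → level 4.
No prey of Sp4 is below level 3, so 4 is the minimum.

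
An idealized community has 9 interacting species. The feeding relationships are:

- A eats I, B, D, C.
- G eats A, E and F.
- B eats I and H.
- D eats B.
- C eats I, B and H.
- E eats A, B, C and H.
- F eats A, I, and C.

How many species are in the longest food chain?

6 species

One longest chain: H → B → D → A → F → G.
It has 6 species and 5 links.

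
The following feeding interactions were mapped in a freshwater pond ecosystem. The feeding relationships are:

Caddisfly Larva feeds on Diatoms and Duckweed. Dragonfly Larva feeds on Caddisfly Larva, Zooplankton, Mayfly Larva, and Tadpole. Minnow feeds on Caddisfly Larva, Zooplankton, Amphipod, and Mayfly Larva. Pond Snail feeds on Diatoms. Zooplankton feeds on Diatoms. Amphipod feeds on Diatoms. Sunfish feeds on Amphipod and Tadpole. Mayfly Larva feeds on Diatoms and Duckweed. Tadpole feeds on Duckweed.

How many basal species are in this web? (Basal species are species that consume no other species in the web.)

Basal species (no prey listed): Duckweed, Diatoms.
Count: 2.

2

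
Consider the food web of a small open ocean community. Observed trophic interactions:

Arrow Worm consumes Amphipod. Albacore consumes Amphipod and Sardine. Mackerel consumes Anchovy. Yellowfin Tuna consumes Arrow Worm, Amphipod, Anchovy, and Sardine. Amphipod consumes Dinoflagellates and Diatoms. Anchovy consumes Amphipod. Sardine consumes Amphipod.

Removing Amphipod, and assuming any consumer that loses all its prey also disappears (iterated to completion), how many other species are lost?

6

Remove Amphipod.
Round 1: Anchovy (all prey gone), Arrow Worm (all prey gone), Sardine (all prey gone) → extinct.
Round 2: Albacore (all prey gone), Mackerel (all prey gone), Yellowfin Tuna (all prey gone) → extinct.
No further losses. Total secondary extinctions: 6.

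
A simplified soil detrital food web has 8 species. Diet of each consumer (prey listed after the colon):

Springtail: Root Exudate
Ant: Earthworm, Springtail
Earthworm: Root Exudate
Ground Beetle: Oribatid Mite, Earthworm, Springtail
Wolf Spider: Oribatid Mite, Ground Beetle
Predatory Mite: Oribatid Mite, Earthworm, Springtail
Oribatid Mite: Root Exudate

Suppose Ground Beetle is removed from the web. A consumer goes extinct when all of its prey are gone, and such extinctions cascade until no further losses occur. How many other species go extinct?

0

Remove Ground Beetle.
Every predator of it retains at least one other prey: Wolf Spider still has Oribatid Mite.
No consumer loses all prey, so no secondary extinctions occur.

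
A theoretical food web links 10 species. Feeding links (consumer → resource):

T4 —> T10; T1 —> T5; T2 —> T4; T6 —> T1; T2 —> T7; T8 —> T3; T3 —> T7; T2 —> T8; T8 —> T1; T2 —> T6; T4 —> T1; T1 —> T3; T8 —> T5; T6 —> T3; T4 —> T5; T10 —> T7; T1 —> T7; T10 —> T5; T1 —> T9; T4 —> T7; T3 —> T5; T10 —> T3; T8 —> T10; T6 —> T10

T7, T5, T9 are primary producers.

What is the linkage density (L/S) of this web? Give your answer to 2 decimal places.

There are L = 24 links among S = 10 species.
L/S = 24/10 = 2.4000 ≈ 2.40.

L/S = 2.40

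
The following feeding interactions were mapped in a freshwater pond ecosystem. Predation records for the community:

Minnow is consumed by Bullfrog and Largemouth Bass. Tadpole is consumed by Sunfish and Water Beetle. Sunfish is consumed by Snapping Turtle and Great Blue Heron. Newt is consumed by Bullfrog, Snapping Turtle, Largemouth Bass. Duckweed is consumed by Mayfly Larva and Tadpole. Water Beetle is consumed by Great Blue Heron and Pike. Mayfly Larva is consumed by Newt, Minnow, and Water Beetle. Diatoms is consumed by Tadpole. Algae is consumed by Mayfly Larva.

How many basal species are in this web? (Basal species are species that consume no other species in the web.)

3

Basal species (no prey listed): Algae, Diatoms, Duckweed.
Count: 3.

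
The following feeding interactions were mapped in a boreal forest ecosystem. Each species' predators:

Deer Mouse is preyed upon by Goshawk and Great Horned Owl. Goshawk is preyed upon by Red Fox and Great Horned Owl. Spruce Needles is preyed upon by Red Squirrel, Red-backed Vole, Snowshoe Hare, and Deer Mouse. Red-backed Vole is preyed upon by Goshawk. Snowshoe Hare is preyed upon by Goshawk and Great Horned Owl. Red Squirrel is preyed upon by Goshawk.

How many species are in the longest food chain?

4 species

One longest chain: Spruce Needles → Red Squirrel → Goshawk → Great Horned Owl.
It has 4 species and 3 links.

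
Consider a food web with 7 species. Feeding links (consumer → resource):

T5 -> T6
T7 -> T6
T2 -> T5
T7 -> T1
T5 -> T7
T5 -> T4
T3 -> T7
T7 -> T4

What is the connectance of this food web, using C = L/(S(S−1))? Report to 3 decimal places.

C = 0.190

The web has S = 7 species and L = 8 feeding links.
C = L / (S(S−1)) = 8 / 42 = 0.1905 ≈ 0.190.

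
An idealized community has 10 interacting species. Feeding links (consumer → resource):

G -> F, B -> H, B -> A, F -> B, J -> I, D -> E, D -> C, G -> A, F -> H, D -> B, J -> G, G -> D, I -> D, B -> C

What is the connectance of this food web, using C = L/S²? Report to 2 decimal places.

The web has S = 10 species and L = 14 feeding links.
C = L / S² = 14 / 100 = 0.1400 ≈ 0.14.

C = 0.14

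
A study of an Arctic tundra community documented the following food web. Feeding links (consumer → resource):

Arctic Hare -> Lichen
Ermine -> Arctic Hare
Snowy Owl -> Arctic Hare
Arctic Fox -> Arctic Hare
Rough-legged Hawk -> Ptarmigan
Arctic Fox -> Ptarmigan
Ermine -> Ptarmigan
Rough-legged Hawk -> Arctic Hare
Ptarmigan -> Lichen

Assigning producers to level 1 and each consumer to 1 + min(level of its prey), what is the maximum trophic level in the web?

Producers (level 1): Lichen.
Following each consumer down to its lowest-level prey: Lichen → Arctic Hare → Snowy Owl (levels 1 through 3).
All prey of Snowy Owl (Arctic Hare 2) are at level 2 or above, so Snowy Owl is at level 1 + 2 = 3.
Every consumer has at least one prey at level 2 or below, so none exceeds level 3.

3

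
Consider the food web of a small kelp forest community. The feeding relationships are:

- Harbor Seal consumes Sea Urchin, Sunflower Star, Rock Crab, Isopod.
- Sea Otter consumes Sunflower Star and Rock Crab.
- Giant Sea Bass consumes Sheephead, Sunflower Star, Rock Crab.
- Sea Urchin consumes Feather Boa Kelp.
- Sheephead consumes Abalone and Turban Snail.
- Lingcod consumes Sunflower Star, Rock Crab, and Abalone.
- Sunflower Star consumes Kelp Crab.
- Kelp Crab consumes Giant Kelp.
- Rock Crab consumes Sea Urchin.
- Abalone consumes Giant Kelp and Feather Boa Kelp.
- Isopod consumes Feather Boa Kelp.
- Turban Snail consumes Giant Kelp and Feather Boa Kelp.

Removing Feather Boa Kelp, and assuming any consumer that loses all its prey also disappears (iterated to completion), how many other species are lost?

3

Remove Feather Boa Kelp.
Round 1: Isopod (all prey gone), Sea Urchin (all prey gone) → extinct.
Round 2: Rock Crab (all prey gone) → extinct.
No further losses. Total secondary extinctions: 3.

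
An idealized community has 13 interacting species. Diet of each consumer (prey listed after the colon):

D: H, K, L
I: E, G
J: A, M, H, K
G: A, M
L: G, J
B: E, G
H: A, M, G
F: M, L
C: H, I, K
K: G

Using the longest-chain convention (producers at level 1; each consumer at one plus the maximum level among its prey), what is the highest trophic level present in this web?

Producers (level 1): A, M, E.
A → G → H → J → L → F gives F level 6.
No species has a prey at level 6, so no species reaches level 7.

6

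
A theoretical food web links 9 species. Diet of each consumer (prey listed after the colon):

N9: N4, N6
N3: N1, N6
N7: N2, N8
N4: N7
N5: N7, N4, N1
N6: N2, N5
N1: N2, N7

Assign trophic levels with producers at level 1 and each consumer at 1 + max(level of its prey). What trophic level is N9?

Trophic level 6

N2 is a producer → level 1.
N7 eats N2 (level 1); other prey at levels: N8 1 → level 2.
N4 eats N7 → level 3.
N5 eats N4 (level 3); other prey at levels: N7 2, N1 3 → level 4.
N6 eats N5 (level 4); other prey at levels: N2 1 → level 5.
N9 eats N6 (level 5); other prey at levels: N4 3 → level 6.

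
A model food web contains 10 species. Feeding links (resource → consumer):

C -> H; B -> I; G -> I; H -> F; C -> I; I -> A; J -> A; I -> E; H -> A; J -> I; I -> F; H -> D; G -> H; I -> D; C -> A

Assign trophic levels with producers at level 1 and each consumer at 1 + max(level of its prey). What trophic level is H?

Trophic level 2

G is a producer → level 1.
H eats G (level 1); other prey at levels: C 1 → level 2.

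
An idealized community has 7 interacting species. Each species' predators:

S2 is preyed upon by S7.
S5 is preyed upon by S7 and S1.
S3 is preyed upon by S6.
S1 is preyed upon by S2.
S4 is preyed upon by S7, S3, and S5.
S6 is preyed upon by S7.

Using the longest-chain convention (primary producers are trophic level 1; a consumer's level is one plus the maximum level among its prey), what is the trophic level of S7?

Trophic level 5

S4 is a producer → level 1.
S5 eats S4 → level 2.
S1 eats S5 → level 3.
S2 eats S1 → level 4.
S7 eats S2 (level 4); other prey at levels: S4 1, S5 2, S6 3 → level 5.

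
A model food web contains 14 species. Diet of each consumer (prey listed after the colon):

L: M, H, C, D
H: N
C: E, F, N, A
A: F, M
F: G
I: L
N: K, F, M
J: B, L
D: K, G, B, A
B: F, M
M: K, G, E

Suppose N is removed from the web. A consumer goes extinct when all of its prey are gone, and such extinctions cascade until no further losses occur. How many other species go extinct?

Remove N.
Round 1: H (all prey gone) → extinct.
No further losses. Total secondary extinctions: 1.

1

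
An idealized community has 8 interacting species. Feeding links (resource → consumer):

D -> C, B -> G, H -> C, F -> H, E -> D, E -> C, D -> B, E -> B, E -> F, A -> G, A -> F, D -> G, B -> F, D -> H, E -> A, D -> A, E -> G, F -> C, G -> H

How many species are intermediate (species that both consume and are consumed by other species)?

6

Intermediate species (has both prey and predators): D, B, A, F, G, H.
Count: 6.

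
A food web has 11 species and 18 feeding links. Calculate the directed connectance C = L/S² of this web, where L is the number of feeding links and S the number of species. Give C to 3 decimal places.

The web has S = 11 species and L = 18 feeding links.
C = L / S² = 18 / 121 = 0.1488 ≈ 0.149.

C = 0.149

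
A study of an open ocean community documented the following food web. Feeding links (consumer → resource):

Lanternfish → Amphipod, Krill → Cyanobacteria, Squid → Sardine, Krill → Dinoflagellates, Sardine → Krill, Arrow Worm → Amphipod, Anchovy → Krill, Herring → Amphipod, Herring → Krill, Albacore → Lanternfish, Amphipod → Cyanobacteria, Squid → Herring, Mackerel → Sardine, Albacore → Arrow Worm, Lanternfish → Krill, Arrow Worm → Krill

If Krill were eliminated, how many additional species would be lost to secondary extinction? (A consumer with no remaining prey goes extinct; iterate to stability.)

Remove Krill.
Round 1: Anchovy (all prey gone), Sardine (all prey gone) → extinct.
Round 2: Mackerel (all prey gone) → extinct.
No further losses. Total secondary extinctions: 3.

3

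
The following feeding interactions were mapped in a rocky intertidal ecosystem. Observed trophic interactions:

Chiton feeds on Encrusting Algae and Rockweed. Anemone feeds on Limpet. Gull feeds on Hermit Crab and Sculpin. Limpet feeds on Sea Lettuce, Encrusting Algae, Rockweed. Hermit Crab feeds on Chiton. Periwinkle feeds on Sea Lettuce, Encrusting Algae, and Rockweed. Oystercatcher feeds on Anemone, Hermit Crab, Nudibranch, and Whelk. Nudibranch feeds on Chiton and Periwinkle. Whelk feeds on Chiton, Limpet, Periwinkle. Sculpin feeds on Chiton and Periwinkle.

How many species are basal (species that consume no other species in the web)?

3

Basal species (no prey listed): Rockweed, Encrusting Algae, Sea Lettuce.
Count: 3.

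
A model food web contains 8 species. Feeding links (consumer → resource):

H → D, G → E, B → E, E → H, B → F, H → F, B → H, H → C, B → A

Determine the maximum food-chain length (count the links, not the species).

One longest chain: D → H → E → B.
It has 4 species and 3 links.

3 links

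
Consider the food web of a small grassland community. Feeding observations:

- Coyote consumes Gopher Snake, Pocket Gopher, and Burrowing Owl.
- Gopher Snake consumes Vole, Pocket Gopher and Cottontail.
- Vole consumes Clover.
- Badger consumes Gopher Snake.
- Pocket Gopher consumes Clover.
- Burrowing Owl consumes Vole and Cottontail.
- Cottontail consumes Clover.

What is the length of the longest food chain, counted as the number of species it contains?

4 species

One longest chain: Clover → Cottontail → Gopher Snake → Coyote.
It has 4 species and 3 links.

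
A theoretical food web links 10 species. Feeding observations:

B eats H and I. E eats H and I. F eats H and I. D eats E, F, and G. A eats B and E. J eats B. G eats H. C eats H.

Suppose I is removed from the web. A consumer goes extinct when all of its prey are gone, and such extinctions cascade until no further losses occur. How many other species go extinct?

Remove I.
Every predator of it retains at least one other prey: F still has H; E still has H; B still has H.
No consumer loses all prey, so no secondary extinctions occur.

0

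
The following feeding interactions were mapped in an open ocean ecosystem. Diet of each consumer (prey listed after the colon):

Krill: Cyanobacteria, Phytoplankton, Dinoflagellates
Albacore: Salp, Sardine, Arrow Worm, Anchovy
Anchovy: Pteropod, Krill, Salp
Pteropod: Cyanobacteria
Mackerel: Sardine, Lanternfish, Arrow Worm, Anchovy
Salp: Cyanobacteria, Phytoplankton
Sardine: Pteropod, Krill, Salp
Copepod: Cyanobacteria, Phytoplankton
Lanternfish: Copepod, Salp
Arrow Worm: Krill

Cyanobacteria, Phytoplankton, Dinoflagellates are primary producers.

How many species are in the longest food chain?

One longest chain: Cyanobacteria → Krill → Arrow Worm → Albacore.
It has 4 species and 3 links.

4 species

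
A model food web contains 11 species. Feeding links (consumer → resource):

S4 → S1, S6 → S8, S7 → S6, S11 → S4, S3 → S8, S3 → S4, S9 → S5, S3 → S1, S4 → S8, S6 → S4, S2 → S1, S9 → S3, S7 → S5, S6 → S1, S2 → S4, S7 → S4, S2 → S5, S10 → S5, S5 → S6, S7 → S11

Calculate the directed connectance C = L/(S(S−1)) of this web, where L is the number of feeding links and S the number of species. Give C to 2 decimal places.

C = 0.18

The web has S = 11 species and L = 20 feeding links.
C = L / (S(S−1)) = 20 / 110 = 0.1818 ≈ 0.18.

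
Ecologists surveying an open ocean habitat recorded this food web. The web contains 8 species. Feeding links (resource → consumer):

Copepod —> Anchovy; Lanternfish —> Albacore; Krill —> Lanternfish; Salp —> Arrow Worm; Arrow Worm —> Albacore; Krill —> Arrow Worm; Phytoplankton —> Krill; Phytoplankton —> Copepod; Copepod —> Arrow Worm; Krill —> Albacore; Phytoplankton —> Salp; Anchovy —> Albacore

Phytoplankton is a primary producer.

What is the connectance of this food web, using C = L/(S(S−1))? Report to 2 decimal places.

The web has S = 8 species and L = 12 feeding links.
C = L / (S(S−1)) = 12 / 56 = 0.2143 ≈ 0.21.

C = 0.21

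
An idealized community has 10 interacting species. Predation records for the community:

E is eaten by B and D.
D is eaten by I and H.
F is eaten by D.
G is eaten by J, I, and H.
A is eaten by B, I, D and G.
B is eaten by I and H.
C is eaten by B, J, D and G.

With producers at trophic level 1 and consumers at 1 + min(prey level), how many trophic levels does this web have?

Producers (level 1): A, C, F, E.
Following each consumer down to its lowest-level prey: A → B → H (levels 1 through 3).
All prey of H (B 2, D 2, G 2) are at level 2 or above, so H is at level 1 + 2 = 3.
Every consumer has at least one prey at level 2 or below, so none exceeds level 3.

3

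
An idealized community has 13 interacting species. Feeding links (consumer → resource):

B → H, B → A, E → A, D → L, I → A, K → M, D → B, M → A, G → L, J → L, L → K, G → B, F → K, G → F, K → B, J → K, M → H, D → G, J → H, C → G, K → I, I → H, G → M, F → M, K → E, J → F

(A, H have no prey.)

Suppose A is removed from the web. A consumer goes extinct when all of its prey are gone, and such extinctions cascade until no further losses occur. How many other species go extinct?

1

Remove A.
Round 1: E (all prey gone) → extinct.
No further losses. Total secondary extinctions: 1.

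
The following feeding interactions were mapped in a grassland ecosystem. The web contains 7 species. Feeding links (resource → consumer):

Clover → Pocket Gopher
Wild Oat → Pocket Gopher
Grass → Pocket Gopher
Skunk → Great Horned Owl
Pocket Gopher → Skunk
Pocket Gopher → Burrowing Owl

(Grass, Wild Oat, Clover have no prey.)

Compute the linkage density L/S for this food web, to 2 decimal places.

L/S = 0.86

There are L = 6 links among S = 7 species.
L/S = 6/7 = 0.8571 ≈ 0.86.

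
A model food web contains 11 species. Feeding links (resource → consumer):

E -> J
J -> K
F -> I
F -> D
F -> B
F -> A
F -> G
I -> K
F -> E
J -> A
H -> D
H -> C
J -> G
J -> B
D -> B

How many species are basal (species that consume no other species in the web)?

Basal species (no prey listed): F, H.
Count: 2.

2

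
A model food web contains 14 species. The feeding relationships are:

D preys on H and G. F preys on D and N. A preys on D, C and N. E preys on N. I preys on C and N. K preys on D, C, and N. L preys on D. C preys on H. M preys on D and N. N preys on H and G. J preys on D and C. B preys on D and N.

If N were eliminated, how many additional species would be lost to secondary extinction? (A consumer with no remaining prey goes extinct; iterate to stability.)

Remove N.
Round 1: E (all prey gone) → extinct.
No further losses. Total secondary extinctions: 1.

1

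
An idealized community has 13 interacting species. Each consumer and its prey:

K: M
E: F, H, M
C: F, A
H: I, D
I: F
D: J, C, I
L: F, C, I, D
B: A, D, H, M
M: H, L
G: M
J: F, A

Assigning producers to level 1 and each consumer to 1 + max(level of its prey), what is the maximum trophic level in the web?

Producers (level 1): F, A.
F → J → D → H → M → G gives G level 6.
No species has a prey at level 6, so no species reaches level 7.

6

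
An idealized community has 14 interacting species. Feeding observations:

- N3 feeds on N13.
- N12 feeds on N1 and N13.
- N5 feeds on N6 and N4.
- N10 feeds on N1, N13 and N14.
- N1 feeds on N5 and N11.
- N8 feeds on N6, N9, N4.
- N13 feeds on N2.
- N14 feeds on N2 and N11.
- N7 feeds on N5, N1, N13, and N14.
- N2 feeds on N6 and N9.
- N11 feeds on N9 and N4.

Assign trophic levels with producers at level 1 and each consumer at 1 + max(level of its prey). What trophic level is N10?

N9 is a producer → level 1.
N2 eats N9 (level 1); other prey at levels: N6 1 → level 2.
N13 eats N2 → level 3.
N10 eats N13 (level 3); other prey at levels: N14 3, N1 3 → level 4.

Trophic level 4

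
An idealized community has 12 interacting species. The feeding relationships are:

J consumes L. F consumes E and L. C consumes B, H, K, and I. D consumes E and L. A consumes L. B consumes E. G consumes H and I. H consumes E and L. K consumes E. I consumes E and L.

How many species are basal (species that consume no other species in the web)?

Basal species (no prey listed): L, E.
Count: 2.

2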